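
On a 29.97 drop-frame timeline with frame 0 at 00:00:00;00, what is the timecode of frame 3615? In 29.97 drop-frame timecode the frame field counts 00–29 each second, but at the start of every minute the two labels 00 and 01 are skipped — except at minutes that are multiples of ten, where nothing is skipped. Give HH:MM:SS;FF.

00:02:00;19

Each 10-minute DF block holds 10 × 60 × 30 − 9 × 2 = 17982 frames. 3615 ÷ 17982 → 0 full blocks, remainder 3615.
Within the partial block the first minute is 1800 frames and each further minute 1798, so 2 further minute boundaries passed. Total skipped labels = 18 × 0 + 2 × 2 = 4.
Non-drop label index = 3615 + 4 = 3619; at 30 labels/s that is 00:02:00:19, i.e. DF 00:02:00;19.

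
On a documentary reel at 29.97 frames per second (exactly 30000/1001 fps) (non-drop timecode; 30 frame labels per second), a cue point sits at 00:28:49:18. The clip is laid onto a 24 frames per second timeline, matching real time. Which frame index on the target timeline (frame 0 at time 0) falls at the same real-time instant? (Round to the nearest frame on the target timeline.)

frame 41552

Source frame index: (0×3600 + 28×60 + 49) × 30 + 18 = 51888.
Real time: 51888 / (30000/1001) = 1082081/625 s.
Target frame: (1082081/625) × (24) = 25969944/625 ≈ 41551.910 → 41552.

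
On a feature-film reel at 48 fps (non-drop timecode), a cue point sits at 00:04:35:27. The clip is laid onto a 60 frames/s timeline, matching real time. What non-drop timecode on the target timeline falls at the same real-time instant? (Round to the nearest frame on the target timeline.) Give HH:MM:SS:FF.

00:04:35:34

Source frame index: (0×3600 + 4×60 + 35) × 48 + 27 = 13227.
Real time: 13227 / (48) = 4409/16 s.
Target frame: (4409/16) × (60) = 66135/4 ≈ 16533.750 → 16534.
At 60 labels/s: frame 16534 → 00:04:35:34.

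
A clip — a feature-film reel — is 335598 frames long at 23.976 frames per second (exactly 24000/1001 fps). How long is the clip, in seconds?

13997.23325 seconds

Running time = 335598 / (24000/1001) = 13997.23325 s.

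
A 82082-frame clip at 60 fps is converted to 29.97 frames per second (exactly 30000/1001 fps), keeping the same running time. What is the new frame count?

Target frames = source frames × (target rate / source rate) = 82082 × (30000/1001)/(60) = 82082 × 500/1001 = 41000.

41000 frames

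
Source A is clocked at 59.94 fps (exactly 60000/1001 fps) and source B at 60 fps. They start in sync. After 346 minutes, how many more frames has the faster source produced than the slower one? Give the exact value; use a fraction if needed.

1245600/1001 frames

346 min = 20760 s.
A emits 60000/1001 × 20760 = 1245600000/1001 frames; B emits 60 × 20760 = 1245600.
Difference = 1245600/1001 frames (≈ 1244.3556); B is ahead of A.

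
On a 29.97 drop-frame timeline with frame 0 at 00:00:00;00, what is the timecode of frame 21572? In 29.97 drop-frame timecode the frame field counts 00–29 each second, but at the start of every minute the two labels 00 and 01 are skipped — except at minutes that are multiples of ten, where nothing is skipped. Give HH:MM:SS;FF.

Ten DF minutes hold 17982 frames, so frame 21572 lies in block 1 (frames 17982–35963) with 3590 frames into that block.
The block's first minute is 1800 frames and the rest 1798 each; 3590 frames reaches minute 1, so 1 × 18 + 1 × 2 = 20 labels have been skipped so far.
Adding those back, label number 21572 + 20 = 21592 at 30 labels/s is 719 s + 22 f = 0 h 11 min 59 s frame 22, i.e. 00:11:59;22.

00:11:59;22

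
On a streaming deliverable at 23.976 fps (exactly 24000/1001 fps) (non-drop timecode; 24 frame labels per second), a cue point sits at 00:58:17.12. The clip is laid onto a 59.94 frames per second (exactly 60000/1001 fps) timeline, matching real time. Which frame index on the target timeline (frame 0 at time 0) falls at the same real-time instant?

frame 209850

Source frame index: (0×3600 + 58×60 + 17) × 24 + 12 = 83940.
Real time: 83940 / (24000/1001) = 1400399/400 s.
Target frame: (1400399/400) × (60000/1001) = 209850.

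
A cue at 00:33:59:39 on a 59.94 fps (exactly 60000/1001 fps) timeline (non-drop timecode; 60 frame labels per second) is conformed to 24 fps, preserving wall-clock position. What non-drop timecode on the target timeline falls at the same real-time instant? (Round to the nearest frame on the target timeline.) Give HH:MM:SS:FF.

00:34:01:17

Source frame index: (0×3600 + 33×60 + 59) × 60 + 39 = 122379.
Real time: 122379 / (60000/1001) = 40833793/20000 s.
Target frame: (40833793/20000) × (24) = 122501379/2500 ≈ 49000.552 → 49001.
At 24 labels/s: frame 49001 → 00:34:01:17.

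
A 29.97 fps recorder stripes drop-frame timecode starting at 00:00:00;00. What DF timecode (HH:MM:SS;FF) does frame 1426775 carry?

13:13:26;23

Ten DF minutes hold 17982 frames, so frame 1426775 lies in block 79 (frames 1420578–1438559) with 6197 frames into that block.
The block's first minute is 1800 frames and the rest 1798 each; 6197 frames reaches minute 3, so 79 × 18 + 3 × 2 = 1428 labels have been skipped so far.
Adding those back, label number 1426775 + 1428 = 1428203 at 30 labels/s is 47606 s + 23 f = 13 h 13 min 26 s frame 23, i.e. 13:13:26;23.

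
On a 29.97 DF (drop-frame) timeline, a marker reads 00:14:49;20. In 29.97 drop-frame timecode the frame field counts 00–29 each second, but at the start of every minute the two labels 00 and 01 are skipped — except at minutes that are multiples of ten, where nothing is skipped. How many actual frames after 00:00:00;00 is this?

26664

As if non-drop at 30 labels/s: (0 × 3600 + 14 × 60 + 49) × 30 + 20 = 26690.
Minute boundaries passed: 14; those not divisible by 10: 14 − 1 = 13; dropped labels = 2 × 13 = 26.
Actual frame index = 26690 − 26 = 26664.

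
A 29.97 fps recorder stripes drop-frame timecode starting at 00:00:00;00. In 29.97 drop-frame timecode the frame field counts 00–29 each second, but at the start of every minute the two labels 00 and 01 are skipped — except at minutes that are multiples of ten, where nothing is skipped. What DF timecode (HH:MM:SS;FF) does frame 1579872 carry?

Each 10-minute DF block holds 10 × 60 × 30 − 9 × 2 = 17982 frames. 1579872 ÷ 17982 → 87 full blocks, remainder 15438.
Within the partial block the first minute is 1800 frames and each further minute 1798, so 8 further minute boundaries passed. Total skipped labels = 18 × 87 + 2 × 8 = 1582.
Non-drop label index = 1579872 + 1582 = 1581454; at 30 labels/s that is 14:38:35:04, i.e. DF 14:38:35;04.

14:38:35;04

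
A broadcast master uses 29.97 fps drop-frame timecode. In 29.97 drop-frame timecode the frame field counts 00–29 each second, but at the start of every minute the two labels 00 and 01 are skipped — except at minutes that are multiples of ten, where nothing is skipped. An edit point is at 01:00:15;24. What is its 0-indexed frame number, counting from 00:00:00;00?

108366

As if non-drop at 30 labels/s: (1 × 3600 + 0 × 60 + 15) × 30 + 24 = 108474.
Minute boundaries passed: 60; those not divisible by 10: 60 − 6 = 54; dropped labels = 2 × 54 = 108.
Actual frame index = 108474 − 108 = 108366.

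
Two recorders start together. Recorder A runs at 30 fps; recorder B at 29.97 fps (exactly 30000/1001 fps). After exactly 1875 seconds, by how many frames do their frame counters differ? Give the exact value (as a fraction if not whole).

A emits 30 × 1875 = 56250 frames; B emits 30000/1001 × 1875 = 56250000/1001.
Difference = 56250/1001 frames (≈ 56.1938); B is behind A.

56250/1001 frames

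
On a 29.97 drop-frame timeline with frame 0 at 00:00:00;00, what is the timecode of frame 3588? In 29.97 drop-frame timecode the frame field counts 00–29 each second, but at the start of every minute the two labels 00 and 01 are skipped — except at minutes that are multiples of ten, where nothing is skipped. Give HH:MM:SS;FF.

Each 10-minute DF block holds 10 × 60 × 30 − 9 × 2 = 17982 frames. 3588 ÷ 17982 → 0 full blocks, remainder 3588.
Within the partial block the first minute is 1800 frames and each further minute 1798, so 1 further minute boundary passed. Total skipped labels = 18 × 0 + 2 × 1 = 2.
Non-drop label index = 3588 + 2 = 3590; at 30 labels/s that is 00:01:59:20, i.e. DF 00:01:59;20.

00:01:59;20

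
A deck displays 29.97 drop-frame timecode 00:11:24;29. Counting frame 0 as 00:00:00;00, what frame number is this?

Complete 10-minute blocks: 1, each 17982 frames → 17982.
Remaining 1 whole minute in the current block: 1800 + 0 × 1798 = 1800 frames.
Within the current minute: 24 × 30 + 29 − 2 = 747 (labels ;00/;01 skipped at this minute). Total = 17982 + 1800 + 747 = 20529.

20529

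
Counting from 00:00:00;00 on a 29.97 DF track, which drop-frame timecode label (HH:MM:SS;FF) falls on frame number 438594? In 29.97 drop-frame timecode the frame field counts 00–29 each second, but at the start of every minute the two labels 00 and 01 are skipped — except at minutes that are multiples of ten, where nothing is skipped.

Each 10-minute DF block holds 10 × 60 × 30 − 9 × 2 = 17982 frames. 438594 ÷ 17982 → 24 full blocks, remainder 7026.
Within the partial block the first minute is 1800 frames and each further minute 1798, so 3 further minute boundaries passed. Total skipped labels = 18 × 24 + 2 × 3 = 438.
Non-drop label index = 438594 + 438 = 439032; at 30 labels/s that is 04:03:54:12, i.e. DF 04:03:54;12.

04:03:54;12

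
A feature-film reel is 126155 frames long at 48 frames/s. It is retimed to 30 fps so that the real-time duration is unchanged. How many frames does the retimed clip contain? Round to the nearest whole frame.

Frames at target rate = 126155 × (30) / (48) = 630775/8 ≈ 78846.875.
Nearest whole frame: 78847.

78847 frames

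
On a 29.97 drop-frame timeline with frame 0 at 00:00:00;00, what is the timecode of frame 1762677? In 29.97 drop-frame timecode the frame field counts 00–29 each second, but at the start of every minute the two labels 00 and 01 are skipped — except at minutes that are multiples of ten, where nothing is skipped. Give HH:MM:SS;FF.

16:20:14;21

Ten DF minutes hold 17982 frames, so frame 1762677 lies in block 98 (frames 1762236–1780217) with 441 frames into that block.
The block's first minute is 1800 frames and the rest 1798 each; 441 frames reaches minute 0, so 98 × 18 + 0 × 2 = 1764 labels have been skipped so far.
Adding those back, label number 1762677 + 1764 = 1764441 at 30 labels/s is 58814 s + 21 f = 16 h 20 min 14 s frame 21, i.e. 16:20:14;21.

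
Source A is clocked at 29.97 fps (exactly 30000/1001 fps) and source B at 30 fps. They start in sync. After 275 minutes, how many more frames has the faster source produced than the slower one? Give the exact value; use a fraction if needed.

45000/91 frames

275 min = 16500 s.
A emits 30000/1001 × 16500 = 45000000/91 frames; B emits 30 × 16500 = 495000.
Difference = 45000/91 frames (≈ 494.5055); B is ahead of A.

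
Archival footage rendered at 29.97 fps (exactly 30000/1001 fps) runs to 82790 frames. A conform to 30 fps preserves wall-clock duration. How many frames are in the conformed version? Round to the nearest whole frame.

82873 frames

Frames at target rate = 82790 × (30) / (30000/1001) = 8287279/100 ≈ 82872.790.
Nearest whole frame: 82873.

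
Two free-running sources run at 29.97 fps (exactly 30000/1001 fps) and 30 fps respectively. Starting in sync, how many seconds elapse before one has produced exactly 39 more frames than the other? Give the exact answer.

The gap grows by |30 − 30000/1001| = 30/1001 frames per second.
Time for a 39-frame gap: 39 ÷ (30/1001) = 1301.3 s.

1301.3 seconds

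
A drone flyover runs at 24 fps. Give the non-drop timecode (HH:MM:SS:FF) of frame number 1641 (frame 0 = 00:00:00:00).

1641 ÷ 24 = 68 full seconds, remainder 9 frames.
68 s = 0 h 1 min 8 s.
Timecode: 00:01:08:09.

00:01:08:09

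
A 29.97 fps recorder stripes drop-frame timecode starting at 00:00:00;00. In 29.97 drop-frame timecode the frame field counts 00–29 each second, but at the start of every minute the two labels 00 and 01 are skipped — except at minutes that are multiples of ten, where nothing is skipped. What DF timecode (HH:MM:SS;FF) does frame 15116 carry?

Each 10-minute DF block holds 10 × 60 × 30 − 9 × 2 = 17982 frames. 15116 ÷ 17982 → 0 full blocks, remainder 15116.
Within the partial block the first minute is 1800 frames and each further minute 1798, so 8 further minute boundaries passed. Total skipped labels = 18 × 0 + 2 × 8 = 16.
Non-drop label index = 15116 + 16 = 15132; at 30 labels/s that is 00:08:24:12, i.e. DF 00:08:24;12.

00:08:24;12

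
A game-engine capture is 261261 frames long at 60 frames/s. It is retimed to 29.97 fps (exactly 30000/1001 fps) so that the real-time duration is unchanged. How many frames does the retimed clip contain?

130500 frames

Target frames = source frames × (target rate / source rate) = 261261 × (30000/1001)/(60) = 261261 × 500/1001 = 130500.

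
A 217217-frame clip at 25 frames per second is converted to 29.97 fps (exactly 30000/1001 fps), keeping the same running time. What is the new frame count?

260400 frames

Target frames = source frames × (target rate / source rate) = 217217 × (30000/1001)/(25) = 217217 × 1200/1001 = 260400.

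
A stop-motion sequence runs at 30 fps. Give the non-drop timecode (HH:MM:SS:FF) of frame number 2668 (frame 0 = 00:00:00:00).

00:01:28:28

2668 ÷ 30 = 88 full seconds, remainder 28 frames.
88 s = 0 h 1 min 28 s.
Timecode: 00:01:28:28.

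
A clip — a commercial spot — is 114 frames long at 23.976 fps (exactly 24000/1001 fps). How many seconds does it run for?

Running time = 114 / (24000/1001) = 4.75475 s.

4.75475 seconds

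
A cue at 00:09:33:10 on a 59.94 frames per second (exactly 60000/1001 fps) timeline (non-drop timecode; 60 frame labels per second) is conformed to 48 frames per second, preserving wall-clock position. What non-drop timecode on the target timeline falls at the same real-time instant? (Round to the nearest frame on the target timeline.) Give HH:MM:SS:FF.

Source frame index: (0×3600 + 9×60 + 33) × 60 + 10 = 34390.
Real time: 34390 / (60000/1001) = 3442439/6000 s.
Target frame: (3442439/6000) × (48) = 3442439/125 ≈ 27539.512 → 27540.
At 48 labels/s: frame 27540 → 00:09:33:36.

00:09:33:36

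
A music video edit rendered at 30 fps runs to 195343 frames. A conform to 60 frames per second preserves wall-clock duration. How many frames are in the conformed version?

Target frames = source frames × (target rate / source rate) = 195343 × (60)/(30) = 195343 × 2 = 390686.

390686 frames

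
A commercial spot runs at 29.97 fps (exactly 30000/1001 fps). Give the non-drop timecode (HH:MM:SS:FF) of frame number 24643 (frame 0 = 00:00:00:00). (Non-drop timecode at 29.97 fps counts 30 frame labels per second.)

00:13:41:13

24643 ÷ 30 = 821 full seconds, remainder 13 frames.
821 s = 0 h 13 min 41 s.
Timecode: 00:13:41:13.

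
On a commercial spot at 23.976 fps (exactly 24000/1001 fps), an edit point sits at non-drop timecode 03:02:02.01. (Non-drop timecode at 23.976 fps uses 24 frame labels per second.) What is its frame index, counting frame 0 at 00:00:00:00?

Total seconds to the label: (3 × 3600 + 2 × 60 + 2) = 10922.
Frame index = 10922 × 24 + 1 = 262129.

frame 262129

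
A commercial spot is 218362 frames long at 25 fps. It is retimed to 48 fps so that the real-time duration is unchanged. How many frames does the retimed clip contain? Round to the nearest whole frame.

419255 frames

Frames at target rate = 218362 × (48) / (25) = 10481376/25 ≈ 419255.040.
Nearest whole frame: 419255.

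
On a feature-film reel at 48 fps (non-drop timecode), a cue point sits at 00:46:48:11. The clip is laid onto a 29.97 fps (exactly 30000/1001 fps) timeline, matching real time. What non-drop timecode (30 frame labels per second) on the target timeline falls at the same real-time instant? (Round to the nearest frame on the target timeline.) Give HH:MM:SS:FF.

Source frame index: (0×3600 + 46×60 + 48) × 48 + 11 = 134795.
Real time: 134795 / (48) = 134795/48 s.
Target frame: (134795/48) × (30000/1001) = 84246875/1001 ≈ 84162.712 → 84163.
At 30 labels/s: frame 84163 → 00:46:45:13.

00:46:45:13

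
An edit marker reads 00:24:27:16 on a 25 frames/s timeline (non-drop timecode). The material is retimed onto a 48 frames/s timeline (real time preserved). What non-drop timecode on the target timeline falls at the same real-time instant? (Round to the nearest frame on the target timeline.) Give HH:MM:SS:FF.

Source frame index: (0×3600 + 24×60 + 27) × 25 + 16 = 36691.
Real time: 36691 / (25) = 36691/25 s.
Target frame: (36691/25) × (48) = 1761168/25 ≈ 70446.720 → 70447.
At 48 labels/s: frame 70447 → 00:24:27:31.

00:24:27:31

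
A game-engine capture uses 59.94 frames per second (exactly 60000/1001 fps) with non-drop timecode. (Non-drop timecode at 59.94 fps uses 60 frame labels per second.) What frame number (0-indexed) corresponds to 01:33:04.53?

Total seconds to the label: (1 × 3600 + 33 × 60 + 4) = 5584.
Frame index = 5584 × 60 + 53 = 335093.

335093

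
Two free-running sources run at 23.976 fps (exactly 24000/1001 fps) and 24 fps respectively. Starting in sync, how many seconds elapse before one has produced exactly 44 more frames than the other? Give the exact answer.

The gap grows by |24 − 24000/1001| = 24/1001 frames per second.
Time for a 44-frame gap: 44 ÷ (24/1001) = 11011/6 s.

11011/6 seconds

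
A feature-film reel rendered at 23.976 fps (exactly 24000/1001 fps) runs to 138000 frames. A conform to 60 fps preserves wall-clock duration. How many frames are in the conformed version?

345345 frames

Target frames = source frames × (target rate / source rate) = 138000 × (60)/(24000/1001) = 138000 × 1001/400 = 345345.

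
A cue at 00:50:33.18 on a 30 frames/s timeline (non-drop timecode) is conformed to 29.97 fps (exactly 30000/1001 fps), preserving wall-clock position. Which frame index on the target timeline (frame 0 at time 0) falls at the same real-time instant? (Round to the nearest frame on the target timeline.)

frame 90917

Source frame index: (0×3600 + 50×60 + 33) × 30 + 18 = 91008.
Real time: 91008 / (30) = 15168/5 s.
Target frame: (15168/5) × (30000/1001) = 91008000/1001 ≈ 90917.083 → 90917.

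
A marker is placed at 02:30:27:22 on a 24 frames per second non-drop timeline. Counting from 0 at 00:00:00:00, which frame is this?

Total seconds to the label: (2 × 3600 + 30 × 60 + 27) = 9027.
Frame index = 9027 × 24 + 22 = 216670.

frame 216670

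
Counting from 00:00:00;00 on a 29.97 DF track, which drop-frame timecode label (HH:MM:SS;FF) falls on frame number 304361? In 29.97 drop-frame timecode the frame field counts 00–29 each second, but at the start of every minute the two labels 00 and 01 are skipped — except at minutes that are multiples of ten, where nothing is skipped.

02:49:15;17

Each 10-minute DF block holds 10 × 60 × 30 − 9 × 2 = 17982 frames. 304361 ÷ 17982 → 16 full blocks, remainder 16649.
Within the partial block the first minute is 1800 frames and each further minute 1798, so 9 further minute boundaries passed. Total skipped labels = 18 × 16 + 2 × 9 = 306.
Non-drop label index = 304361 + 306 = 304667; at 30 labels/s that is 02:49:15:17, i.e. DF 02:49:15;17.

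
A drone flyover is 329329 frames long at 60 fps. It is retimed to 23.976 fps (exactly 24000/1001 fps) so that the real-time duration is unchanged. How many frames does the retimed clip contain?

131600 frames

Target frames = source frames × (target rate / source rate) = 329329 × (24000/1001)/(60) = 329329 × 400/1001 = 131600.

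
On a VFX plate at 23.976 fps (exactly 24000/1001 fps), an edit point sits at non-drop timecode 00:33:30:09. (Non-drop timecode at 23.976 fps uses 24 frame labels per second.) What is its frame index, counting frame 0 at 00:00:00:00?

Total seconds to the label: (0 × 3600 + 33 × 60 + 30) = 2010.
Frame index = 2010 × 24 + 9 = 48249.

frame 48249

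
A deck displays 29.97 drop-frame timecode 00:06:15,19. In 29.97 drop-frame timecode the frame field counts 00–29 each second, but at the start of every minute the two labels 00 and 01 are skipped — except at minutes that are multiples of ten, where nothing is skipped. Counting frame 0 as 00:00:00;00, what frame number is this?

As if non-drop at 30 labels/s: (0 × 3600 + 6 × 60 + 15) × 30 + 19 = 11269.
Minute boundaries passed: 6; those not divisible by 10: 6 − 0 = 6; dropped labels = 2 × 6 = 12.
Actual frame index = 11269 − 12 = 11257.

11257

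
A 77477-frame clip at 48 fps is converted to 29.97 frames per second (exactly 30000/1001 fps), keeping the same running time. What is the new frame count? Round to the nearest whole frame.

Frames at target rate = 77477 × (30000/1001) / (48) = 48423125/1001 ≈ 48374.750.
Nearest whole frame: 48375.

48375 frames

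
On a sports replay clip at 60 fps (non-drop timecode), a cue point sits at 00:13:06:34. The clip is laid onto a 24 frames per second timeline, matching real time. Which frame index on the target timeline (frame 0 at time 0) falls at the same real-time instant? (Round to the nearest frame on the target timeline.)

Source frame index: (0×3600 + 13×60 + 6) × 60 + 34 = 47194.
Real time: 47194 / (60) = 23597/30 s.
Target frame: (23597/30) × (24) = 94388/5 ≈ 18877.600 → 18878.

frame 18878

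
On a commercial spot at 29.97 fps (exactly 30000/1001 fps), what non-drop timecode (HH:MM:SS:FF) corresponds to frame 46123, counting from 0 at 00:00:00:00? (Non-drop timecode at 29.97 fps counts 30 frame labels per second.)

00:25:37:13

46123 ÷ 30 = 1537 full seconds, remainder 13 frames.
1537 s = 0 h 25 min 37 s.
Timecode: 00:25:37:13.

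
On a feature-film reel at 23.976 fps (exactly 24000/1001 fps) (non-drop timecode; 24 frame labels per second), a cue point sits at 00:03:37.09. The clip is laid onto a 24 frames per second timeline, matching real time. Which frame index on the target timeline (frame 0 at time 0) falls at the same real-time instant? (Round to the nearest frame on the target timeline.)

Source frame index: (0×3600 + 3×60 + 37) × 24 + 9 = 5217.
Real time: 5217 / (24000/1001) = 1740739/8000 s.
Target frame: (1740739/8000) × (24) = 5222217/1000 ≈ 5222.217 → 5222.

frame 5222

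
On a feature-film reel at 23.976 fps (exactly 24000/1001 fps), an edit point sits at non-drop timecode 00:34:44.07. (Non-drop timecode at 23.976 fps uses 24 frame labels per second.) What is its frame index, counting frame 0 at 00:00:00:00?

Total seconds to the label: (0 × 3600 + 34 × 60 + 44) = 2084.
Frame index = 2084 × 24 + 7 = 50023.

frame 50023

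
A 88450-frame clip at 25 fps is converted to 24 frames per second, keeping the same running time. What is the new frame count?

84912 frames

Target frames = source frames × (target rate / source rate) = 88450 × (24)/(25) = 88450 × 24/25 = 84912.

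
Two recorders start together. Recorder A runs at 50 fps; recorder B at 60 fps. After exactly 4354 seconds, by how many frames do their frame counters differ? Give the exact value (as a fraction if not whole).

A emits 50 × 4354 = 217700 frames; B emits 60 × 4354 = 261240.
Difference = 43540 frames; B is ahead of A.

43540 frames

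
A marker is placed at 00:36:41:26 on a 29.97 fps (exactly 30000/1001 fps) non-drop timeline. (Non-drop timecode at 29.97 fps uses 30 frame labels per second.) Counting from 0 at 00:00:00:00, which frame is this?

Total seconds to the label: (0 × 3600 + 36 × 60 + 41) = 2201.
Frame index = 2201 × 30 + 26 = 66056.

frame 66056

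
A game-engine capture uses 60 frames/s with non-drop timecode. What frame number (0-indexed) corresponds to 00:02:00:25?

Total seconds to the label: (0 × 3600 + 2 × 60 + 0) = 120.
Frame index = 120 × 60 + 25 = 7225.

7225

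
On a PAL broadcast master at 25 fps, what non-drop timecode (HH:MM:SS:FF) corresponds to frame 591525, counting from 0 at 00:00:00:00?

591525 ÷ 25 = 23661 full seconds, remainder 0 frames.
23661 s = 6 h 34 min 21 s.
Timecode: 06:34:21:00.

06:34:21:00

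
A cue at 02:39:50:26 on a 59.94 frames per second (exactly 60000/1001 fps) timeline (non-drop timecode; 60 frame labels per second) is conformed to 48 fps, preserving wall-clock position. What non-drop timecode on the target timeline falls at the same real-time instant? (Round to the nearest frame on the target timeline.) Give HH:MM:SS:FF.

02:40:00:01

Source frame index: (2×3600 + 39×60 + 50) × 60 + 26 = 575426.
Real time: 575426 / (60000/1001) = 288000713/30000 s.
Target frame: (288000713/30000) × (48) = 288000713/625 ≈ 460801.141 → 460801.
At 48 labels/s: frame 460801 → 02:40:00:01.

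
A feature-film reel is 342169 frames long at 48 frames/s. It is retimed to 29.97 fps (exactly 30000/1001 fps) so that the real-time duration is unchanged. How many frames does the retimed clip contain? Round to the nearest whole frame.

213642 frames

Frames at target rate = 342169 × (30000/1001) / (48) = 213855625/1001 ≈ 213641.983.
Nearest whole frame: 213642.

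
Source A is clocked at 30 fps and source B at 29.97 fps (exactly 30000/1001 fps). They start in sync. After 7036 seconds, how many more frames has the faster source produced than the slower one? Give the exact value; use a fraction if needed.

211080/1001 frames

A emits 30 × 7036 = 211080 frames; B emits 30000/1001 × 7036 = 211080000/1001.
Difference = 211080/1001 frames (≈ 210.8691); B is behind A.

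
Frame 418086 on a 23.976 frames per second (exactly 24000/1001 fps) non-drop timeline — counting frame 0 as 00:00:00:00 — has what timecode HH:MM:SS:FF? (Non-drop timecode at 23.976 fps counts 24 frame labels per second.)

04:50:20:06

418086 ÷ 24 = 17420 full seconds, remainder 6 frames.
17420 s = 4 h 50 min 20 s.
Timecode: 04:50:20:06.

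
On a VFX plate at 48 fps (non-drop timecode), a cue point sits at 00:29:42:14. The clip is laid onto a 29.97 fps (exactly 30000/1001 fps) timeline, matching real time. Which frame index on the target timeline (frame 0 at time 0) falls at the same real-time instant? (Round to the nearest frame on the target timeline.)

frame 53415

Source frame index: (0×3600 + 29×60 + 42) × 48 + 14 = 85550.
Real time: 85550 / (48) = 42775/24 s.
Target frame: (42775/24) × (30000/1001) = 53468750/1001 ≈ 53415.335 → 53415.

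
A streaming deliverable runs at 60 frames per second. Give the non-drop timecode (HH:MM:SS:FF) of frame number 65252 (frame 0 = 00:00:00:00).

65252 ÷ 60 = 1087 full seconds, remainder 32 frames.
1087 s = 0 h 18 min 7 s.
Timecode: 00:18:07:32.

00:18:07:32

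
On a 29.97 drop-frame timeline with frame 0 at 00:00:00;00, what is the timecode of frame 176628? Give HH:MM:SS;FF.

01:38:13;16

Ten DF minutes hold 17982 frames, so frame 176628 lies in block 9 (frames 161838–179819) with 14790 frames into that block.
The block's first minute is 1800 frames and the rest 1798 each; 14790 frames reaches minute 8, so 9 × 18 + 8 × 2 = 178 labels have been skipped so far.
Adding those back, label number 176628 + 178 = 176806 at 30 labels/s is 5893 s + 16 f = 1 h 38 min 13 s frame 16, i.e. 01:38:13;16.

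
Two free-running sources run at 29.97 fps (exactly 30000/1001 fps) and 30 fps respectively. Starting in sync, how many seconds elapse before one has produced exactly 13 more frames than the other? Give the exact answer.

The gap grows by |30 − 30000/1001| = 30/1001 frames per second.
Time for a 13-frame gap: 13 ÷ (30/1001) = 13013/30 s.

13013/30 seconds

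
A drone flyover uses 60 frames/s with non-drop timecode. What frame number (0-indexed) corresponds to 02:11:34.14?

Total seconds to the label: (2 × 3600 + 11 × 60 + 34) = 7894.
Frame index = 7894 × 60 + 14 = 473654.

473654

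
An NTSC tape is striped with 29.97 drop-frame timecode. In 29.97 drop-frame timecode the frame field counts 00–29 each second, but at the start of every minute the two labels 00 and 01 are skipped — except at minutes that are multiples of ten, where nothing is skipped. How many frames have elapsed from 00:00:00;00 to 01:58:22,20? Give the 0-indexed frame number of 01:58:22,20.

212866

Complete 10-minute blocks: 11, each 17982 frames → 197802.
Remaining 8 whole minutes in the current block: 1800 + 7 × 1798 = 14386 frames.
Within the current minute: 22 × 30 + 20 − 2 = 678 (labels ;00/;01 skipped at this minute). Total = 197802 + 14386 + 678 = 212866.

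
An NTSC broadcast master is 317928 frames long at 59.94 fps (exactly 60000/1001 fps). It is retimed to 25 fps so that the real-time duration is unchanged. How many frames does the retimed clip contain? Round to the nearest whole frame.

Frames at target rate = 317928 × (25) / (60000/1001) = 13260247/100 ≈ 132602.470.
Nearest whole frame: 132602.

132602 frames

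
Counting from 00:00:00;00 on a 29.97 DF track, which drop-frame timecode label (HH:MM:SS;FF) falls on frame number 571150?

Ten DF minutes hold 17982 frames, so frame 571150 lies in block 31 (frames 557442–575423) with 13708 frames into that block.
The block's first minute is 1800 frames and the rest 1798 each; 13708 frames reaches minute 7, so 31 × 18 + 7 × 2 = 572 labels have been skipped so far.
Adding those back, label number 571150 + 572 = 571722 at 30 labels/s is 19057 s + 12 f = 5 h 17 min 37 s frame 12, i.e. 05:17:37;12.

05:17:37;12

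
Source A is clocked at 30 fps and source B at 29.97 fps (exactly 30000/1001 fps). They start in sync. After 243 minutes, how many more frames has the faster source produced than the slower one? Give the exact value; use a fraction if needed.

437400/1001 frames

243 min = 14580 s.
A emits 30 × 14580 = 437400 frames; B emits 30000/1001 × 14580 = 437400000/1001.
Difference = 437400/1001 frames (≈ 436.9630); B is behind A.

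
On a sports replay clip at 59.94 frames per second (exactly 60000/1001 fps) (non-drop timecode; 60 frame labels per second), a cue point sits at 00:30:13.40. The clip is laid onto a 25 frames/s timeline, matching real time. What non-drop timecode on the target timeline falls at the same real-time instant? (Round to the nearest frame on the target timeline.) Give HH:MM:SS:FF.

00:30:15:12

Source frame index: (0×3600 + 30×60 + 13) × 60 + 40 = 108820.
Real time: 108820 / (60000/1001) = 5446441/3000 s.
Target frame: (5446441/3000) × (25) = 5446441/120 ≈ 45387.008 → 45387.
At 25 labels/s: frame 45387 → 00:30:15:12.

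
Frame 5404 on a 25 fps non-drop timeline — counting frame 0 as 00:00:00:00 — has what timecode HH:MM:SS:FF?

5404 ÷ 25 = 216 full seconds, remainder 4 frames.
216 s = 0 h 3 min 36 s.
Timecode: 00:03:36:04.

00:03:36:04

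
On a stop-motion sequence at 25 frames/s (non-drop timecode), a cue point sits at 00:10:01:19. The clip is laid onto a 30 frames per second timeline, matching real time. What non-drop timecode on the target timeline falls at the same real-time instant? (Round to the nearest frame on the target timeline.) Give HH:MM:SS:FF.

Source frame index: (0×3600 + 10×60 + 1) × 25 + 19 = 15044.
Real time: 15044 / (25) = 15044/25 s.
Target frame: (15044/25) × (30) = 90264/5 ≈ 18052.800 → 18053.
At 30 labels/s: frame 18053 → 00:10:01:23.

00:10:01:23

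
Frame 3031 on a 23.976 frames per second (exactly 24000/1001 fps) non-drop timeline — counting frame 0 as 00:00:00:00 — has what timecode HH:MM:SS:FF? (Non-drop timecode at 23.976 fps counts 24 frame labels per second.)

3031 ÷ 24 = 126 full seconds, remainder 7 frames.
126 s = 0 h 2 min 6 s.
Timecode: 00:02:06:07.

00:02:06:07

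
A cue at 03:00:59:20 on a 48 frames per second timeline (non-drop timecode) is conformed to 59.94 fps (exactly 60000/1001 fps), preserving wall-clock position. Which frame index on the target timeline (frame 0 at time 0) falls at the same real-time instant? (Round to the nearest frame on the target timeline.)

frame 650914

Source frame index: (3×3600 + 0×60 + 59) × 48 + 20 = 521252.
Real time: 521252 / (48) = 130313/12 s.
Target frame: (130313/12) × (60000/1001) = 651565000/1001 ≈ 650914.086 → 650914.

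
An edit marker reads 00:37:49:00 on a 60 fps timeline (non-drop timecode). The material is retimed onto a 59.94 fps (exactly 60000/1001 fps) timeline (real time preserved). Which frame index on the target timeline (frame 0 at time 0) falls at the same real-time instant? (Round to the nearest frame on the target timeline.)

Source frame index: (0×3600 + 37×60 + 49) × 60 + 0 = 136140.
Real time: 136140 / (60) = 2269 s.
Target frame: (2269) × (60000/1001) = 136140000/1001 ≈ 136003.996 → 136004.

frame 136004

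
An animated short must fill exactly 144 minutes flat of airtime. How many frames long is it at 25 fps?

144 min = 8640 s.
Frames = 8640 × 25 = 216000.

216000 frames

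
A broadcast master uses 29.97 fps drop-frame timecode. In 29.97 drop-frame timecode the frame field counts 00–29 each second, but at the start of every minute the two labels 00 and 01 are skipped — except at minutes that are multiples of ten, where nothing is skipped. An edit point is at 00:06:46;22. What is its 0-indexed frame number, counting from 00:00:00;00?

12190

As if non-drop at 30 labels/s: (0 × 3600 + 6 × 60 + 46) × 30 + 22 = 12202.
Minute boundaries passed: 6; those not divisible by 10: 6 − 0 = 6; dropped labels = 2 × 6 = 12.
Actual frame index = 12202 − 12 = 12190.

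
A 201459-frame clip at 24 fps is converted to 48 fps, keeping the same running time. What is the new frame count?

402918 frames

Frames at target rate = 201459 × (48) / (24) = 402918.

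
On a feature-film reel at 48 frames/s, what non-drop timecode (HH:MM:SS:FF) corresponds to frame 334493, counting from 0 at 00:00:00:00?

334493 ÷ 48 = 6968 full seconds, remainder 29 frames.
6968 s = 1 h 56 min 8 s.
Timecode: 01:56:08:29.

01:56:08:29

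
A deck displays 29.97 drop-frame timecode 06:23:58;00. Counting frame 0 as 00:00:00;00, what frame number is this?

Complete 10-minute blocks: 38, each 17982 frames → 683316.
Remaining 3 whole minutes in the current block: 1800 + 2 × 1798 = 5396 frames.
Within the current minute: 58 × 30 + 0 − 2 = 1738 (labels ;00/;01 skipped at this minute). Total = 683316 + 5396 + 1738 = 690450.

690450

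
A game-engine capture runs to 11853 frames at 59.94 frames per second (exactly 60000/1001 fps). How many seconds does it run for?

197.74755 seconds

Running time = 11853 / (60000/1001) = 197.74755 s.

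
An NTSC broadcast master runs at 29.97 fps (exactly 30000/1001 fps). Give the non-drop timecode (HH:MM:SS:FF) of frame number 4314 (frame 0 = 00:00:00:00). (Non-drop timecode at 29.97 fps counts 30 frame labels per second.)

00:02:23:24

4314 ÷ 30 = 143 full seconds, remainder 24 frames.
143 s = 0 h 2 min 23 s.
Timecode: 00:02:23:24.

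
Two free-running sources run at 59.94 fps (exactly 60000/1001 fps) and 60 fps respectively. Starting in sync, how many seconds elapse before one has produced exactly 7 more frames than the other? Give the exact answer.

The gap grows by |60 − 60000/1001| = 60/1001 frames per second.
Time for a 7-frame gap: 7 ÷ (60/1001) = 7007/60 s.

7007/60 seconds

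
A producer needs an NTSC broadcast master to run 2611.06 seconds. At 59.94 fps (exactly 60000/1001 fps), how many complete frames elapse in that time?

Frames = 2611.06 × 60000/1001 = 156663600/1001 ≈ 156507.0929.
Complete frames: 156507.

156507 frames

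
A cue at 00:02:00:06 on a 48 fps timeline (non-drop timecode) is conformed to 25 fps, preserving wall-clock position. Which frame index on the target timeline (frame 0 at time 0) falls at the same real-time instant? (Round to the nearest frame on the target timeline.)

frame 3003

Source frame index: (0×3600 + 2×60 + 0) × 48 + 6 = 5766.
Real time: 5766 / (48) = 961/8 s.
Target frame: (961/8) × (25) = 24025/8 ≈ 3003.125 → 3003.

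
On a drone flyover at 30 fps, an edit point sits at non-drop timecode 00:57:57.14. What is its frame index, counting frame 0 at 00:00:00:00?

104324

Total seconds to the label: (0 × 3600 + 57 × 60 + 57) = 3477.
Frame index = 3477 × 30 + 14 = 104324.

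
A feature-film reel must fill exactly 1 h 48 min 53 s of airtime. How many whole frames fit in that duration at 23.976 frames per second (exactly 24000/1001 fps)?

1 h 48 min 53 s = 6533 s.
Frames = 6533 × 24000/1001 = 156792000/1001 ≈ 156635.3646.
Complete frames: 156635.

156635 frames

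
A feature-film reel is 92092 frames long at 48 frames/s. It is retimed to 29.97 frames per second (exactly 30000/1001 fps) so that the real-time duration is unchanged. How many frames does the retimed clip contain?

57500 frames

Target frames = source frames × (target rate / source rate) = 92092 × (30000/1001)/(48) = 92092 × 625/1001 = 57500.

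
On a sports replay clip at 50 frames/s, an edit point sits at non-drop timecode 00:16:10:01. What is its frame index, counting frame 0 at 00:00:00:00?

frame 48501

Total seconds to the label: (0 × 3600 + 16 × 60 + 10) = 970.
Frame index = 970 × 50 + 1 = 48501.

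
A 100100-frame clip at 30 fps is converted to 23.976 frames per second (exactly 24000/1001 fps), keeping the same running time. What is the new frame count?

80000 frames

Target frames = source frames × (target rate / source rate) = 100100 × (24000/1001)/(30) = 100100 × 800/1001 = 80000.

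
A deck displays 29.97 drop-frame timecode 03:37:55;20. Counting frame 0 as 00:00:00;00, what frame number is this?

391878

Complete 10-minute blocks: 21, each 17982 frames → 377622.
Remaining 7 whole minutes in the current block: 1800 + 6 × 1798 = 12588 frames.
Within the current minute: 55 × 30 + 20 − 2 = 1668 (labels ;00/;01 skipped at this minute). Total = 377622 + 12588 + 1668 = 391878.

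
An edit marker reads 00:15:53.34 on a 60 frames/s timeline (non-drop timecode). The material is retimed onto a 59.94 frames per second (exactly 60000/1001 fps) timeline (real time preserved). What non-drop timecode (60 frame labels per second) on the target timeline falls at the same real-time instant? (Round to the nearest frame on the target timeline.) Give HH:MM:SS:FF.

00:15:52:37

Source frame index: (0×3600 + 15×60 + 53) × 60 + 34 = 57214.
Real time: 57214 / (60) = 28607/30 s.
Target frame: (28607/30) × (60000/1001) = 57214000/1001 ≈ 57156.843 → 57157.
At 60 labels/s: frame 57157 → 00:15:52:37.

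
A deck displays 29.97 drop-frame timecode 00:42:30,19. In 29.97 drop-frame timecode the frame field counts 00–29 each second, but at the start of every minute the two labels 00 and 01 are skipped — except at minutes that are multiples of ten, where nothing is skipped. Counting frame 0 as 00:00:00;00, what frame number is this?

76443

Complete 10-minute blocks: 4, each 17982 frames → 71928.
Remaining 2 whole minutes in the current block: 1800 + 1 × 1798 = 3598 frames.
Within the current minute: 30 × 30 + 19 − 2 = 917 (labels ;00/;01 skipped at this minute). Total = 71928 + 3598 + 917 = 76443.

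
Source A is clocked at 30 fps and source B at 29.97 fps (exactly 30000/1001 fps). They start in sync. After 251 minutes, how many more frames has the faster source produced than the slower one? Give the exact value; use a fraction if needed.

451800/1001 frames

251 min = 15060 s.
A emits 30 × 15060 = 451800 frames; B emits 30000/1001 × 15060 = 451800000/1001.
Difference = 451800/1001 frames (≈ 451.3487); B is behind A.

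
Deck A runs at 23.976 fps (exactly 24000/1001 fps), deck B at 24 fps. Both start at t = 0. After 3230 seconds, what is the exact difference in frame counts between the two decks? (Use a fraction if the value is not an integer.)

A emits 24000/1001 × 3230 = 77520000/1001 frames; B emits 24 × 3230 = 77520.
Difference = 77520/1001 frames (≈ 77.4426); B is ahead of A.

77520/1001 frames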